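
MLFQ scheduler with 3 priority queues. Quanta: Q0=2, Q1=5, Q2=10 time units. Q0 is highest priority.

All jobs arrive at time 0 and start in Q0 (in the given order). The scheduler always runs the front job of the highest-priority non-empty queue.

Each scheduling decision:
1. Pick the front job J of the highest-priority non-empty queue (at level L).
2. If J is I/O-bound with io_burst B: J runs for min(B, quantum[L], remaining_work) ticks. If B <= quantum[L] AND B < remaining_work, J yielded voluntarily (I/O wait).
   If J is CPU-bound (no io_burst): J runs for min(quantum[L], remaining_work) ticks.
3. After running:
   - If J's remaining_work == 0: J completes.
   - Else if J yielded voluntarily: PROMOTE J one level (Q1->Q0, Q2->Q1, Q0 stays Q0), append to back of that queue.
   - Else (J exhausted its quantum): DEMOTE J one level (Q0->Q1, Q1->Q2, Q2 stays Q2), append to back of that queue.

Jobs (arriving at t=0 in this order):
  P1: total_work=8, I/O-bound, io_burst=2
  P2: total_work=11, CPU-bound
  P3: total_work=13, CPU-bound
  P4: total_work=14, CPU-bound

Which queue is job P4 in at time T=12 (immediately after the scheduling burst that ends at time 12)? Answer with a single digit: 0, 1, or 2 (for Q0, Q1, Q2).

Answer: 1

Derivation:
t=0-2: P1@Q0 runs 2, rem=6, I/O yield, promote→Q0. Q0=[P2,P3,P4,P1] Q1=[] Q2=[]
t=2-4: P2@Q0 runs 2, rem=9, quantum used, demote→Q1. Q0=[P3,P4,P1] Q1=[P2] Q2=[]
t=4-6: P3@Q0 runs 2, rem=11, quantum used, demote→Q1. Q0=[P4,P1] Q1=[P2,P3] Q2=[]
t=6-8: P4@Q0 runs 2, rem=12, quantum used, demote→Q1. Q0=[P1] Q1=[P2,P3,P4] Q2=[]
t=8-10: P1@Q0 runs 2, rem=4, I/O yield, promote→Q0. Q0=[P1] Q1=[P2,P3,P4] Q2=[]
t=10-12: P1@Q0 runs 2, rem=2, I/O yield, promote→Q0. Q0=[P1] Q1=[P2,P3,P4] Q2=[]
t=12-14: P1@Q0 runs 2, rem=0, completes. Q0=[] Q1=[P2,P3,P4] Q2=[]
t=14-19: P2@Q1 runs 5, rem=4, quantum used, demote→Q2. Q0=[] Q1=[P3,P4] Q2=[P2]
t=19-24: P3@Q1 runs 5, rem=6, quantum used, demote→Q2. Q0=[] Q1=[P4] Q2=[P2,P3]
t=24-29: P4@Q1 runs 5, rem=7, quantum used, demote→Q2. Q0=[] Q1=[] Q2=[P2,P3,P4]
t=29-33: P2@Q2 runs 4, rem=0, completes. Q0=[] Q1=[] Q2=[P3,P4]
t=33-39: P3@Q2 runs 6, rem=0, completes. Q0=[] Q1=[] Q2=[P4]
t=39-46: P4@Q2 runs 7, rem=0, completes. Q0=[] Q1=[] Q2=[]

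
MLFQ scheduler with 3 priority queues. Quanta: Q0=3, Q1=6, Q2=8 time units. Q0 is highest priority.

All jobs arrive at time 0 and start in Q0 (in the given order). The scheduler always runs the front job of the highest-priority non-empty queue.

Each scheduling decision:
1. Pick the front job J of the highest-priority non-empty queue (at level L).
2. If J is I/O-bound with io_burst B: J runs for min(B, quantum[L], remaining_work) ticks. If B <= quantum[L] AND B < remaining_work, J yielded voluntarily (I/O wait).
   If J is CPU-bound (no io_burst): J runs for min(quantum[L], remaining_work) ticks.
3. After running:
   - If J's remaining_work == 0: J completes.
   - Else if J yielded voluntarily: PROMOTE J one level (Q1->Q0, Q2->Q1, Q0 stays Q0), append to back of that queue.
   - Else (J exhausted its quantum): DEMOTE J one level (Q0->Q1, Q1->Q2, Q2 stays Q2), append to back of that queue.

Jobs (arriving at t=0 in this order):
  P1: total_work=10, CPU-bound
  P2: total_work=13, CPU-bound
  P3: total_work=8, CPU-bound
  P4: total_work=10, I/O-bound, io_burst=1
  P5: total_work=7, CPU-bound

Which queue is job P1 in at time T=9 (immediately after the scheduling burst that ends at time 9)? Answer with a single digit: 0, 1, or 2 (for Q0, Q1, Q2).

t=0-3: P1@Q0 runs 3, rem=7, quantum used, demote→Q1. Q0=[P2,P3,P4,P5] Q1=[P1] Q2=[]
t=3-6: P2@Q0 runs 3, rem=10, quantum used, demote→Q1. Q0=[P3,P4,P5] Q1=[P1,P2] Q2=[]
t=6-9: P3@Q0 runs 3, rem=5, quantum used, demote→Q1. Q0=[P4,P5] Q1=[P1,P2,P3] Q2=[]
t=9-10: P4@Q0 runs 1, rem=9, I/O yield, promote→Q0. Q0=[P5,P4] Q1=[P1,P2,P3] Q2=[]
t=10-13: P5@Q0 runs 3, rem=4, quantum used, demote→Q1. Q0=[P4] Q1=[P1,P2,P3,P5] Q2=[]
t=13-14: P4@Q0 runs 1, rem=8, I/O yield, promote→Q0. Q0=[P4] Q1=[P1,P2,P3,P5] Q2=[]
t=14-15: P4@Q0 runs 1, rem=7, I/O yield, promote→Q0. Q0=[P4] Q1=[P1,P2,P3,P5] Q2=[]
t=15-16: P4@Q0 runs 1, rem=6, I/O yield, promote→Q0. Q0=[P4] Q1=[P1,P2,P3,P5] Q2=[]
t=16-17: P4@Q0 runs 1, rem=5, I/O yield, promote→Q0. Q0=[P4] Q1=[P1,P2,P3,P5] Q2=[]
t=17-18: P4@Q0 runs 1, rem=4, I/O yield, promote→Q0. Q0=[P4] Q1=[P1,P2,P3,P5] Q2=[]
t=18-19: P4@Q0 runs 1, rem=3, I/O yield, promote→Q0. Q0=[P4] Q1=[P1,P2,P3,P5] Q2=[]
t=19-20: P4@Q0 runs 1, rem=2, I/O yield, promote→Q0. Q0=[P4] Q1=[P1,P2,P3,P5] Q2=[]
t=20-21: P4@Q0 runs 1, rem=1, I/O yield, promote→Q0. Q0=[P4] Q1=[P1,P2,P3,P5] Q2=[]
t=21-22: P4@Q0 runs 1, rem=0, completes. Q0=[] Q1=[P1,P2,P3,P5] Q2=[]
t=22-28: P1@Q1 runs 6, rem=1, quantum used, demote→Q2. Q0=[] Q1=[P2,P3,P5] Q2=[P1]
t=28-34: P2@Q1 runs 6, rem=4, quantum used, demote→Q2. Q0=[] Q1=[P3,P5] Q2=[P1,P2]
t=34-39: P3@Q1 runs 5, rem=0, completes. Q0=[] Q1=[P5] Q2=[P1,P2]
t=39-43: P5@Q1 runs 4, rem=0, completes. Q0=[] Q1=[] Q2=[P1,P2]
t=43-44: P1@Q2 runs 1, rem=0, completes. Q0=[] Q1=[] Q2=[P2]
t=44-48: P2@Q2 runs 4, rem=0, completes. Q0=[] Q1=[] Q2=[]

Answer: 1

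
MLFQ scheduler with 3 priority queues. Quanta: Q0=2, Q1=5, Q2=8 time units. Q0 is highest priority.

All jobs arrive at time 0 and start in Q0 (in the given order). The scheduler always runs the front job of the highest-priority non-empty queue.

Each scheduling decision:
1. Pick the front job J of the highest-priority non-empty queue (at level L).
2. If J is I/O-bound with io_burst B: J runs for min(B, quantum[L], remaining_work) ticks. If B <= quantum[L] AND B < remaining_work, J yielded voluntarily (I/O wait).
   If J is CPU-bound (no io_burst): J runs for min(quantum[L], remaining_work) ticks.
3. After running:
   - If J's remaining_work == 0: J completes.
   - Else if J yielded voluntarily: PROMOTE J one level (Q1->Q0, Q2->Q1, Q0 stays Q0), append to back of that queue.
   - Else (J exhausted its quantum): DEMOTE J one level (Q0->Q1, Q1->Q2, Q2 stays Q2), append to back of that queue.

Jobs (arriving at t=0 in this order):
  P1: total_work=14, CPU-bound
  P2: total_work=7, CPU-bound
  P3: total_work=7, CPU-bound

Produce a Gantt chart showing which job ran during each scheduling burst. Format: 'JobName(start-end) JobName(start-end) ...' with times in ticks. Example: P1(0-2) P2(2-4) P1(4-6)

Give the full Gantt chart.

t=0-2: P1@Q0 runs 2, rem=12, quantum used, demote→Q1. Q0=[P2,P3] Q1=[P1] Q2=[]
t=2-4: P2@Q0 runs 2, rem=5, quantum used, demote→Q1. Q0=[P3] Q1=[P1,P2] Q2=[]
t=4-6: P3@Q0 runs 2, rem=5, quantum used, demote→Q1. Q0=[] Q1=[P1,P2,P3] Q2=[]
t=6-11: P1@Q1 runs 5, rem=7, quantum used, demote→Q2. Q0=[] Q1=[P2,P3] Q2=[P1]
t=11-16: P2@Q1 runs 5, rem=0, completes. Q0=[] Q1=[P3] Q2=[P1]
t=16-21: P3@Q1 runs 5, rem=0, completes. Q0=[] Q1=[] Q2=[P1]
t=21-28: P1@Q2 runs 7, rem=0, completes. Q0=[] Q1=[] Q2=[]

Answer: P1(0-2) P2(2-4) P3(4-6) P1(6-11) P2(11-16) P3(16-21) P1(21-28)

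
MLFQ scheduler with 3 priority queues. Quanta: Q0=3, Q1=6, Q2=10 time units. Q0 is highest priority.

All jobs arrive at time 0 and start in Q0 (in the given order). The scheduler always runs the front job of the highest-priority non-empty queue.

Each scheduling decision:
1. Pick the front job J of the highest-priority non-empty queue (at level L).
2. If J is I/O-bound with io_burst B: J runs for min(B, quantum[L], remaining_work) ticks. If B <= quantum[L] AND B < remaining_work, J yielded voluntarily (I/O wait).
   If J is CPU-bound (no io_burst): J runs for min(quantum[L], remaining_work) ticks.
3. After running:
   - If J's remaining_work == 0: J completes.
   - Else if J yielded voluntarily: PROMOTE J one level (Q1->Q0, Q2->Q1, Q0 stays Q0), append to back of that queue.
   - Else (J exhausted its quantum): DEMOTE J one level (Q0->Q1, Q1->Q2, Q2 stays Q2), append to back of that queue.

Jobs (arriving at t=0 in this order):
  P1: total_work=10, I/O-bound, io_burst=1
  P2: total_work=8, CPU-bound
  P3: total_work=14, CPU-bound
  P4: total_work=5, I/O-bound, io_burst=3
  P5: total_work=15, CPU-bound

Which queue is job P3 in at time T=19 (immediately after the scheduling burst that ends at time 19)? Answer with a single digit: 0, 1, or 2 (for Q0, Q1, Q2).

t=0-1: P1@Q0 runs 1, rem=9, I/O yield, promote→Q0. Q0=[P2,P3,P4,P5,P1] Q1=[] Q2=[]
t=1-4: P2@Q0 runs 3, rem=5, quantum used, demote→Q1. Q0=[P3,P4,P5,P1] Q1=[P2] Q2=[]
t=4-7: P3@Q0 runs 3, rem=11, quantum used, demote→Q1. Q0=[P4,P5,P1] Q1=[P2,P3] Q2=[]
t=7-10: P4@Q0 runs 3, rem=2, I/O yield, promote→Q0. Q0=[P5,P1,P4] Q1=[P2,P3] Q2=[]
t=10-13: P5@Q0 runs 3, rem=12, quantum used, demote→Q1. Q0=[P1,P4] Q1=[P2,P3,P5] Q2=[]
t=13-14: P1@Q0 runs 1, rem=8, I/O yield, promote→Q0. Q0=[P4,P1] Q1=[P2,P3,P5] Q2=[]
t=14-16: P4@Q0 runs 2, rem=0, completes. Q0=[P1] Q1=[P2,P3,P5] Q2=[]
t=16-17: P1@Q0 runs 1, rem=7, I/O yield, promote→Q0. Q0=[P1] Q1=[P2,P3,P5] Q2=[]
t=17-18: P1@Q0 runs 1, rem=6, I/O yield, promote→Q0. Q0=[P1] Q1=[P2,P3,P5] Q2=[]
t=18-19: P1@Q0 runs 1, rem=5, I/O yield, promote→Q0. Q0=[P1] Q1=[P2,P3,P5] Q2=[]
t=19-20: P1@Q0 runs 1, rem=4, I/O yield, promote→Q0. Q0=[P1] Q1=[P2,P3,P5] Q2=[]
t=20-21: P1@Q0 runs 1, rem=3, I/O yield, promote→Q0. Q0=[P1] Q1=[P2,P3,P5] Q2=[]
t=21-22: P1@Q0 runs 1, rem=2, I/O yield, promote→Q0. Q0=[P1] Q1=[P2,P3,P5] Q2=[]
t=22-23: P1@Q0 runs 1, rem=1, I/O yield, promote→Q0. Q0=[P1] Q1=[P2,P3,P5] Q2=[]
t=23-24: P1@Q0 runs 1, rem=0, completes. Q0=[] Q1=[P2,P3,P5] Q2=[]
t=24-29: P2@Q1 runs 5, rem=0, completes. Q0=[] Q1=[P3,P5] Q2=[]
t=29-35: P3@Q1 runs 6, rem=5, quantum used, demote→Q2. Q0=[] Q1=[P5] Q2=[P3]
t=35-41: P5@Q1 runs 6, rem=6, quantum used, demote→Q2. Q0=[] Q1=[] Q2=[P3,P5]
t=41-46: P3@Q2 runs 5, rem=0, completes. Q0=[] Q1=[] Q2=[P5]
t=46-52: P5@Q2 runs 6, rem=0, completes. Q0=[] Q1=[] Q2=[]

Answer: 1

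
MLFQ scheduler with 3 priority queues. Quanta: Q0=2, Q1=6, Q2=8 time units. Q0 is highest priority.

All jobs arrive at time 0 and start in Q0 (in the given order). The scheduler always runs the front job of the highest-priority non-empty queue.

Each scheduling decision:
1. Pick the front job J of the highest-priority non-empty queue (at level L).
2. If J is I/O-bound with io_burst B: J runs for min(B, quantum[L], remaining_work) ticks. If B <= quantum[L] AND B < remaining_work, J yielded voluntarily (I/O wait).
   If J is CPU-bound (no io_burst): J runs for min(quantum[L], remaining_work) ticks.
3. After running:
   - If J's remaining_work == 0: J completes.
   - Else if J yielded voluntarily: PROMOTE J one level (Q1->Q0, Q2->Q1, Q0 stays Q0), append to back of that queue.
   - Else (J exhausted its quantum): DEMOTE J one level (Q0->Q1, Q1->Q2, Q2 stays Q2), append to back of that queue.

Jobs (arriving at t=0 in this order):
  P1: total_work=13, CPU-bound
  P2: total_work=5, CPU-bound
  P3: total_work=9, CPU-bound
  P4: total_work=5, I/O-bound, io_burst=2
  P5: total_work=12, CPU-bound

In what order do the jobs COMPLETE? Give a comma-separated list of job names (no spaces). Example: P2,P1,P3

Answer: P4,P2,P1,P3,P5

Derivation:
t=0-2: P1@Q0 runs 2, rem=11, quantum used, demote→Q1. Q0=[P2,P3,P4,P5] Q1=[P1] Q2=[]
t=2-4: P2@Q0 runs 2, rem=3, quantum used, demote→Q1. Q0=[P3,P4,P5] Q1=[P1,P2] Q2=[]
t=4-6: P3@Q0 runs 2, rem=7, quantum used, demote→Q1. Q0=[P4,P5] Q1=[P1,P2,P3] Q2=[]
t=6-8: P4@Q0 runs 2, rem=3, I/O yield, promote→Q0. Q0=[P5,P4] Q1=[P1,P2,P3] Q2=[]
t=8-10: P5@Q0 runs 2, rem=10, quantum used, demote→Q1. Q0=[P4] Q1=[P1,P2,P3,P5] Q2=[]
t=10-12: P4@Q0 runs 2, rem=1, I/O yield, promote→Q0. Q0=[P4] Q1=[P1,P2,P3,P5] Q2=[]
t=12-13: P4@Q0 runs 1, rem=0, completes. Q0=[] Q1=[P1,P2,P3,P5] Q2=[]
t=13-19: P1@Q1 runs 6, rem=5, quantum used, demote→Q2. Q0=[] Q1=[P2,P3,P5] Q2=[P1]
t=19-22: P2@Q1 runs 3, rem=0, completes. Q0=[] Q1=[P3,P5] Q2=[P1]
t=22-28: P3@Q1 runs 6, rem=1, quantum used, demote→Q2. Q0=[] Q1=[P5] Q2=[P1,P3]
t=28-34: P5@Q1 runs 6, rem=4, quantum used, demote→Q2. Q0=[] Q1=[] Q2=[P1,P3,P5]
t=34-39: P1@Q2 runs 5, rem=0, completes. Q0=[] Q1=[] Q2=[P3,P5]
t=39-40: P3@Q2 runs 1, rem=0, completes. Q0=[] Q1=[] Q2=[P5]
t=40-44: P5@Q2 runs 4, rem=0, completes. Q0=[] Q1=[] Q2=[]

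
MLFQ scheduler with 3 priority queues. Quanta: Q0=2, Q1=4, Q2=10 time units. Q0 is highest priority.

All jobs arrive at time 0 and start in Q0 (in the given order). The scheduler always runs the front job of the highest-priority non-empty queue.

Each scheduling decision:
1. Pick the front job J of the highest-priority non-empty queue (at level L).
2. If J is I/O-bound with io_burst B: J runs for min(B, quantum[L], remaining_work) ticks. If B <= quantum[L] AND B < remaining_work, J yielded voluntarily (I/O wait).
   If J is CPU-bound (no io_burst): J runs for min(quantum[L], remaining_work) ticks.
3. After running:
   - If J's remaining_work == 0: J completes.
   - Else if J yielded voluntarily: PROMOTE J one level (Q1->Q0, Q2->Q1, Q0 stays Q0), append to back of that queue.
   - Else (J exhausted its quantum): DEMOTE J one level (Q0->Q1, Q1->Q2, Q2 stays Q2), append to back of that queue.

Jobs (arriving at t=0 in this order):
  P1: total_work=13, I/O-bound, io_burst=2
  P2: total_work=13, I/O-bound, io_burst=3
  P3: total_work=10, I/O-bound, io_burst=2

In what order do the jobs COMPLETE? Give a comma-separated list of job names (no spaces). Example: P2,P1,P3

Answer: P3,P1,P2

Derivation:
t=0-2: P1@Q0 runs 2, rem=11, I/O yield, promote→Q0. Q0=[P2,P3,P1] Q1=[] Q2=[]
t=2-4: P2@Q0 runs 2, rem=11, quantum used, demote→Q1. Q0=[P3,P1] Q1=[P2] Q2=[]
t=4-6: P3@Q0 runs 2, rem=8, I/O yield, promote→Q0. Q0=[P1,P3] Q1=[P2] Q2=[]
t=6-8: P1@Q0 runs 2, rem=9, I/O yield, promote→Q0. Q0=[P3,P1] Q1=[P2] Q2=[]
t=8-10: P3@Q0 runs 2, rem=6, I/O yield, promote→Q0. Q0=[P1,P3] Q1=[P2] Q2=[]
t=10-12: P1@Q0 runs 2, rem=7, I/O yield, promote→Q0. Q0=[P3,P1] Q1=[P2] Q2=[]
t=12-14: P3@Q0 runs 2, rem=4, I/O yield, promote→Q0. Q0=[P1,P3] Q1=[P2] Q2=[]
t=14-16: P1@Q0 runs 2, rem=5, I/O yield, promote→Q0. Q0=[P3,P1] Q1=[P2] Q2=[]
t=16-18: P3@Q0 runs 2, rem=2, I/O yield, promote→Q0. Q0=[P1,P3] Q1=[P2] Q2=[]
t=18-20: P1@Q0 runs 2, rem=3, I/O yield, promote→Q0. Q0=[P3,P1] Q1=[P2] Q2=[]
t=20-22: P3@Q0 runs 2, rem=0, completes. Q0=[P1] Q1=[P2] Q2=[]
t=22-24: P1@Q0 runs 2, rem=1, I/O yield, promote→Q0. Q0=[P1] Q1=[P2] Q2=[]
t=24-25: P1@Q0 runs 1, rem=0, completes. Q0=[] Q1=[P2] Q2=[]
t=25-28: P2@Q1 runs 3, rem=8, I/O yield, promote→Q0. Q0=[P2] Q1=[] Q2=[]
t=28-30: P2@Q0 runs 2, rem=6, quantum used, demote→Q1. Q0=[] Q1=[P2] Q2=[]
t=30-33: P2@Q1 runs 3, rem=3, I/O yield, promote→Q0. Q0=[P2] Q1=[] Q2=[]
t=33-35: P2@Q0 runs 2, rem=1, quantum used, demote→Q1. Q0=[] Q1=[P2] Q2=[]
t=35-36: P2@Q1 runs 1, rem=0, completes. Q0=[] Q1=[] Q2=[]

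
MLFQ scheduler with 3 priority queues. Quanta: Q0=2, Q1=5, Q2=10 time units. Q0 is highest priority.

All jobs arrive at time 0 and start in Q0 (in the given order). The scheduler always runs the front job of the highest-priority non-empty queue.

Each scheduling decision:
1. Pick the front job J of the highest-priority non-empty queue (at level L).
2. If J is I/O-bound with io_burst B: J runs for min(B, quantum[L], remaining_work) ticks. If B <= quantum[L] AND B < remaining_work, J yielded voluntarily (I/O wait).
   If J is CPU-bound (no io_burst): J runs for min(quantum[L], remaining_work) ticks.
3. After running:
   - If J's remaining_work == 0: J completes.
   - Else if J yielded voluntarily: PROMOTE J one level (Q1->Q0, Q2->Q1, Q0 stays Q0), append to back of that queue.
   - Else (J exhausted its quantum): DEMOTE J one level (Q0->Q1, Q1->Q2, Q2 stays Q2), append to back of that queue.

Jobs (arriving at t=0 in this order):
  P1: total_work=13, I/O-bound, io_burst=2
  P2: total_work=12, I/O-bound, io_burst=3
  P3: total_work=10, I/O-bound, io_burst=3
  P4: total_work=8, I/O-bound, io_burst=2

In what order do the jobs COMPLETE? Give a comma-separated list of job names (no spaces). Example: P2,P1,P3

Answer: P4,P1,P2,P3

Derivation:
t=0-2: P1@Q0 runs 2, rem=11, I/O yield, promote→Q0. Q0=[P2,P3,P4,P1] Q1=[] Q2=[]
t=2-4: P2@Q0 runs 2, rem=10, quantum used, demote→Q1. Q0=[P3,P4,P1] Q1=[P2] Q2=[]
t=4-6: P3@Q0 runs 2, rem=8, quantum used, demote→Q1. Q0=[P4,P1] Q1=[P2,P3] Q2=[]
t=6-8: P4@Q0 runs 2, rem=6, I/O yield, promote→Q0. Q0=[P1,P4] Q1=[P2,P3] Q2=[]
t=8-10: P1@Q0 runs 2, rem=9, I/O yield, promote→Q0. Q0=[P4,P1] Q1=[P2,P3] Q2=[]
t=10-12: P4@Q0 runs 2, rem=4, I/O yield, promote→Q0. Q0=[P1,P4] Q1=[P2,P3] Q2=[]
t=12-14: P1@Q0 runs 2, rem=7, I/O yield, promote→Q0. Q0=[P4,P1] Q1=[P2,P3] Q2=[]
t=14-16: P4@Q0 runs 2, rem=2, I/O yield, promote→Q0. Q0=[P1,P4] Q1=[P2,P3] Q2=[]
t=16-18: P1@Q0 runs 2, rem=5, I/O yield, promote→Q0. Q0=[P4,P1] Q1=[P2,P3] Q2=[]
t=18-20: P4@Q0 runs 2, rem=0, completes. Q0=[P1] Q1=[P2,P3] Q2=[]
t=20-22: P1@Q0 runs 2, rem=3, I/O yield, promote→Q0. Q0=[P1] Q1=[P2,P3] Q2=[]
t=22-24: P1@Q0 runs 2, rem=1, I/O yield, promote→Q0. Q0=[P1] Q1=[P2,P3] Q2=[]
t=24-25: P1@Q0 runs 1, rem=0, completes. Q0=[] Q1=[P2,P3] Q2=[]
t=25-28: P2@Q1 runs 3, rem=7, I/O yield, promote→Q0. Q0=[P2] Q1=[P3] Q2=[]
t=28-30: P2@Q0 runs 2, rem=5, quantum used, demote→Q1. Q0=[] Q1=[P3,P2] Q2=[]
t=30-33: P3@Q1 runs 3, rem=5, I/O yield, promote→Q0. Q0=[P3] Q1=[P2] Q2=[]
t=33-35: P3@Q0 runs 2, rem=3, quantum used, demote→Q1. Q0=[] Q1=[P2,P3] Q2=[]
t=35-38: P2@Q1 runs 3, rem=2, I/O yield, promote→Q0. Q0=[P2] Q1=[P3] Q2=[]
t=38-40: P2@Q0 runs 2, rem=0, completes. Q0=[] Q1=[P3] Q2=[]
t=40-43: P3@Q1 runs 3, rem=0, completes. Q0=[] Q1=[] Q2=[]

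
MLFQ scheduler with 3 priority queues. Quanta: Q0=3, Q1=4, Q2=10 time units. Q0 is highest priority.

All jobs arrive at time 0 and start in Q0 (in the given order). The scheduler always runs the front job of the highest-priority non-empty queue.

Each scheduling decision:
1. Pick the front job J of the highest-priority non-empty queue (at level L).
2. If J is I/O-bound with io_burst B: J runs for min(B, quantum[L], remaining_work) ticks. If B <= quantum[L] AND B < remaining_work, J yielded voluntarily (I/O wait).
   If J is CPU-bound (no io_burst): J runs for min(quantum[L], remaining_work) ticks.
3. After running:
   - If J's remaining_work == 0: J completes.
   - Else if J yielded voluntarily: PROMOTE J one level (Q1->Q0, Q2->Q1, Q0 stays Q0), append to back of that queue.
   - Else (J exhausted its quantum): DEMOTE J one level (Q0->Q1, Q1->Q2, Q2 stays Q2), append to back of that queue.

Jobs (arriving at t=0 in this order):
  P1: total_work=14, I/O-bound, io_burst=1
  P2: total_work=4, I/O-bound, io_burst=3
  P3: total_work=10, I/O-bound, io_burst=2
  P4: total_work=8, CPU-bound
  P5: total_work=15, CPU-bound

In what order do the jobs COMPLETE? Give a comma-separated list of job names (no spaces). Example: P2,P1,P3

t=0-1: P1@Q0 runs 1, rem=13, I/O yield, promote→Q0. Q0=[P2,P3,P4,P5,P1] Q1=[] Q2=[]
t=1-4: P2@Q0 runs 3, rem=1, I/O yield, promote→Q0. Q0=[P3,P4,P5,P1,P2] Q1=[] Q2=[]
t=4-6: P3@Q0 runs 2, rem=8, I/O yield, promote→Q0. Q0=[P4,P5,P1,P2,P3] Q1=[] Q2=[]
t=6-9: P4@Q0 runs 3, rem=5, quantum used, demote→Q1. Q0=[P5,P1,P2,P3] Q1=[P4] Q2=[]
t=9-12: P5@Q0 runs 3, rem=12, quantum used, demote→Q1. Q0=[P1,P2,P3] Q1=[P4,P5] Q2=[]
t=12-13: P1@Q0 runs 1, rem=12, I/O yield, promote→Q0. Q0=[P2,P3,P1] Q1=[P4,P5] Q2=[]
t=13-14: P2@Q0 runs 1, rem=0, completes. Q0=[P3,P1] Q1=[P4,P5] Q2=[]
t=14-16: P3@Q0 runs 2, rem=6, I/O yield, promote→Q0. Q0=[P1,P3] Q1=[P4,P5] Q2=[]
t=16-17: P1@Q0 runs 1, rem=11, I/O yield, promote→Q0. Q0=[P3,P1] Q1=[P4,P5] Q2=[]
t=17-19: P3@Q0 runs 2, rem=4, I/O yield, promote→Q0. Q0=[P1,P3] Q1=[P4,P5] Q2=[]
t=19-20: P1@Q0 runs 1, rem=10, I/O yield, promote→Q0. Q0=[P3,P1] Q1=[P4,P5] Q2=[]
t=20-22: P3@Q0 runs 2, rem=2, I/O yield, promote→Q0. Q0=[P1,P3] Q1=[P4,P5] Q2=[]
t=22-23: P1@Q0 runs 1, rem=9, I/O yield, promote→Q0. Q0=[P3,P1] Q1=[P4,P5] Q2=[]
t=23-25: P3@Q0 runs 2, rem=0, completes. Q0=[P1] Q1=[P4,P5] Q2=[]
t=25-26: P1@Q0 runs 1, rem=8, I/O yield, promote→Q0. Q0=[P1] Q1=[P4,P5] Q2=[]
t=26-27: P1@Q0 runs 1, rem=7, I/O yield, promote→Q0. Q0=[P1] Q1=[P4,P5] Q2=[]
t=27-28: P1@Q0 runs 1, rem=6, I/O yield, promote→Q0. Q0=[P1] Q1=[P4,P5] Q2=[]
t=28-29: P1@Q0 runs 1, rem=5, I/O yield, promote→Q0. Q0=[P1] Q1=[P4,P5] Q2=[]
t=29-30: P1@Q0 runs 1, rem=4, I/O yield, promote→Q0. Q0=[P1] Q1=[P4,P5] Q2=[]
t=30-31: P1@Q0 runs 1, rem=3, I/O yield, promote→Q0. Q0=[P1] Q1=[P4,P5] Q2=[]
t=31-32: P1@Q0 runs 1, rem=2, I/O yield, promote→Q0. Q0=[P1] Q1=[P4,P5] Q2=[]
t=32-33: P1@Q0 runs 1, rem=1, I/O yield, promote→Q0. Q0=[P1] Q1=[P4,P5] Q2=[]
t=33-34: P1@Q0 runs 1, rem=0, completes. Q0=[] Q1=[P4,P5] Q2=[]
t=34-38: P4@Q1 runs 4, rem=1, quantum used, demote→Q2. Q0=[] Q1=[P5] Q2=[P4]
t=38-42: P5@Q1 runs 4, rem=8, quantum used, demote→Q2. Q0=[] Q1=[] Q2=[P4,P5]
t=42-43: P4@Q2 runs 1, rem=0, completes. Q0=[] Q1=[] Q2=[P5]
t=43-51: P5@Q2 runs 8, rem=0, completes. Q0=[] Q1=[] Q2=[]

Answer: P2,P3,P1,P4,P5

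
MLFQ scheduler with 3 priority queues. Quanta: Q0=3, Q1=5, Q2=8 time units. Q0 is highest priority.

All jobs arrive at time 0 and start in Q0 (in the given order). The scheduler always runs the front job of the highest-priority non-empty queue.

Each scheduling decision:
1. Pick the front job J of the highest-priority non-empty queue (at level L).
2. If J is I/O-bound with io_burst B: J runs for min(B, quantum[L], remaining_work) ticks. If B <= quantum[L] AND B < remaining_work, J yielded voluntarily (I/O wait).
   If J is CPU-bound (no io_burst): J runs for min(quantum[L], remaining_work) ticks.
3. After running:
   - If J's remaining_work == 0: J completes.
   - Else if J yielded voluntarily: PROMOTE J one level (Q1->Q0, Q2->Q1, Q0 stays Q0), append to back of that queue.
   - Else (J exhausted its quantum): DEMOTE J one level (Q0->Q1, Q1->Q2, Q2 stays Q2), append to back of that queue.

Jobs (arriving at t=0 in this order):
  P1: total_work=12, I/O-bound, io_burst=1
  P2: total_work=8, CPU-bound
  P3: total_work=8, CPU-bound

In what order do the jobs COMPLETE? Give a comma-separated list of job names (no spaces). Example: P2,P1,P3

Answer: P1,P2,P3

Derivation:
t=0-1: P1@Q0 runs 1, rem=11, I/O yield, promote→Q0. Q0=[P2,P3,P1] Q1=[] Q2=[]
t=1-4: P2@Q0 runs 3, rem=5, quantum used, demote→Q1. Q0=[P3,P1] Q1=[P2] Q2=[]
t=4-7: P3@Q0 runs 3, rem=5, quantum used, demote→Q1. Q0=[P1] Q1=[P2,P3] Q2=[]
t=7-8: P1@Q0 runs 1, rem=10, I/O yield, promote→Q0. Q0=[P1] Q1=[P2,P3] Q2=[]
t=8-9: P1@Q0 runs 1, rem=9, I/O yield, promote→Q0. Q0=[P1] Q1=[P2,P3] Q2=[]
t=9-10: P1@Q0 runs 1, rem=8, I/O yield, promote→Q0. Q0=[P1] Q1=[P2,P3] Q2=[]
t=10-11: P1@Q0 runs 1, rem=7, I/O yield, promote→Q0. Q0=[P1] Q1=[P2,P3] Q2=[]
t=11-12: P1@Q0 runs 1, rem=6, I/O yield, promote→Q0. Q0=[P1] Q1=[P2,P3] Q2=[]
t=12-13: P1@Q0 runs 1, rem=5, I/O yield, promote→Q0. Q0=[P1] Q1=[P2,P3] Q2=[]
t=13-14: P1@Q0 runs 1, rem=4, I/O yield, promote→Q0. Q0=[P1] Q1=[P2,P3] Q2=[]
t=14-15: P1@Q0 runs 1, rem=3, I/O yield, promote→Q0. Q0=[P1] Q1=[P2,P3] Q2=[]
t=15-16: P1@Q0 runs 1, rem=2, I/O yield, promote→Q0. Q0=[P1] Q1=[P2,P3] Q2=[]
t=16-17: P1@Q0 runs 1, rem=1, I/O yield, promote→Q0. Q0=[P1] Q1=[P2,P3] Q2=[]
t=17-18: P1@Q0 runs 1, rem=0, completes. Q0=[] Q1=[P2,P3] Q2=[]
t=18-23: P2@Q1 runs 5, rem=0, completes. Q0=[] Q1=[P3] Q2=[]
t=23-28: P3@Q1 runs 5, rem=0, completes. Q0=[] Q1=[] Q2=[]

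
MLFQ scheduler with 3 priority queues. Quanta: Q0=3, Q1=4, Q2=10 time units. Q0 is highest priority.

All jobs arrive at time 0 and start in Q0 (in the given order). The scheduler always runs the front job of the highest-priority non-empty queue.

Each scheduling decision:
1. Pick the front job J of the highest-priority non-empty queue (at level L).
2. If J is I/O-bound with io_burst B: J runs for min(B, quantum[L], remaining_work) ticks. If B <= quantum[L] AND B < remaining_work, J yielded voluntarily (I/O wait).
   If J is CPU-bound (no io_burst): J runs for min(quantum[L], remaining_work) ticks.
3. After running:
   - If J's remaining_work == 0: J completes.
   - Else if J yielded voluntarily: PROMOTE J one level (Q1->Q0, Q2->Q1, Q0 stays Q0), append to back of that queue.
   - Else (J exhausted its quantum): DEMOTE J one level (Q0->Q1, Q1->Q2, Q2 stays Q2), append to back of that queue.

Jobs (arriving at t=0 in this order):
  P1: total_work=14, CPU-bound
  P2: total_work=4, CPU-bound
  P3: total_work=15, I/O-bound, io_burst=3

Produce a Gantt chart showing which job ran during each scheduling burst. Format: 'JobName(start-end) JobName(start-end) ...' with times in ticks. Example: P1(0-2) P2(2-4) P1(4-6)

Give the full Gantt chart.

Answer: P1(0-3) P2(3-6) P3(6-9) P3(9-12) P3(12-15) P3(15-18) P3(18-21) P1(21-25) P2(25-26) P1(26-33)

Derivation:
t=0-3: P1@Q0 runs 3, rem=11, quantum used, demote→Q1. Q0=[P2,P3] Q1=[P1] Q2=[]
t=3-6: P2@Q0 runs 3, rem=1, quantum used, demote→Q1. Q0=[P3] Q1=[P1,P2] Q2=[]
t=6-9: P3@Q0 runs 3, rem=12, I/O yield, promote→Q0. Q0=[P3] Q1=[P1,P2] Q2=[]
t=9-12: P3@Q0 runs 3, rem=9, I/O yield, promote→Q0. Q0=[P3] Q1=[P1,P2] Q2=[]
t=12-15: P3@Q0 runs 3, rem=6, I/O yield, promote→Q0. Q0=[P3] Q1=[P1,P2] Q2=[]
t=15-18: P3@Q0 runs 3, rem=3, I/O yield, promote→Q0. Q0=[P3] Q1=[P1,P2] Q2=[]
t=18-21: P3@Q0 runs 3, rem=0, completes. Q0=[] Q1=[P1,P2] Q2=[]
t=21-25: P1@Q1 runs 4, rem=7, quantum used, demote→Q2. Q0=[] Q1=[P2] Q2=[P1]
t=25-26: P2@Q1 runs 1, rem=0, completes. Q0=[] Q1=[] Q2=[P1]
t=26-33: P1@Q2 runs 7, rem=0, completes. Q0=[] Q1=[] Q2=[]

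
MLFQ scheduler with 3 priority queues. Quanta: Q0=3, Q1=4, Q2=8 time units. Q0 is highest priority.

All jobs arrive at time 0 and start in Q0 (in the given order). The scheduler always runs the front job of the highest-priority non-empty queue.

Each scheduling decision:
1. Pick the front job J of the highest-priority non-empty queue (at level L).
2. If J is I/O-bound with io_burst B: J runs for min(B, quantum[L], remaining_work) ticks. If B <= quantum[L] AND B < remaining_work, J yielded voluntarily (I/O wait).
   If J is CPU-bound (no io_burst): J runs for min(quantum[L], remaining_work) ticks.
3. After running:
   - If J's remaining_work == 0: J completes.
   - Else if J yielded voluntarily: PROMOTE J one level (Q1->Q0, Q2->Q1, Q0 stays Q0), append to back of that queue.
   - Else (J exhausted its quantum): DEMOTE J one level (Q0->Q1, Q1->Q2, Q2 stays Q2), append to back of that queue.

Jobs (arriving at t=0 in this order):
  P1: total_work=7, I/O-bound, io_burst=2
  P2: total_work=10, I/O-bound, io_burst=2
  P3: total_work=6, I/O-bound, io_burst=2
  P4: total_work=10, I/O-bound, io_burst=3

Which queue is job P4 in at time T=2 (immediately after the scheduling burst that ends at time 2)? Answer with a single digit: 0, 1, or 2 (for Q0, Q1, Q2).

t=0-2: P1@Q0 runs 2, rem=5, I/O yield, promote→Q0. Q0=[P2,P3,P4,P1] Q1=[] Q2=[]
t=2-4: P2@Q0 runs 2, rem=8, I/O yield, promote→Q0. Q0=[P3,P4,P1,P2] Q1=[] Q2=[]
t=4-6: P3@Q0 runs 2, rem=4, I/O yield, promote→Q0. Q0=[P4,P1,P2,P3] Q1=[] Q2=[]
t=6-9: P4@Q0 runs 3, rem=7, I/O yield, promote→Q0. Q0=[P1,P2,P3,P4] Q1=[] Q2=[]
t=9-11: P1@Q0 runs 2, rem=3, I/O yield, promote→Q0. Q0=[P2,P3,P4,P1] Q1=[] Q2=[]
t=11-13: P2@Q0 runs 2, rem=6, I/O yield, promote→Q0. Q0=[P3,P4,P1,P2] Q1=[] Q2=[]
t=13-15: P3@Q0 runs 2, rem=2, I/O yield, promote→Q0. Q0=[P4,P1,P2,P3] Q1=[] Q2=[]
t=15-18: P4@Q0 runs 3, rem=4, I/O yield, promote→Q0. Q0=[P1,P2,P3,P4] Q1=[] Q2=[]
t=18-20: P1@Q0 runs 2, rem=1, I/O yield, promote→Q0. Q0=[P2,P3,P4,P1] Q1=[] Q2=[]
t=20-22: P2@Q0 runs 2, rem=4, I/O yield, promote→Q0. Q0=[P3,P4,P1,P2] Q1=[] Q2=[]
t=22-24: P3@Q0 runs 2, rem=0, completes. Q0=[P4,P1,P2] Q1=[] Q2=[]
t=24-27: P4@Q0 runs 3, rem=1, I/O yield, promote→Q0. Q0=[P1,P2,P4] Q1=[] Q2=[]
t=27-28: P1@Q0 runs 1, rem=0, completes. Q0=[P2,P4] Q1=[] Q2=[]
t=28-30: P2@Q0 runs 2, rem=2, I/O yield, promote→Q0. Q0=[P4,P2] Q1=[] Q2=[]
t=30-31: P4@Q0 runs 1, rem=0, completes. Q0=[P2] Q1=[] Q2=[]
t=31-33: P2@Q0 runs 2, rem=0, completes. Q0=[] Q1=[] Q2=[]

Answer: 0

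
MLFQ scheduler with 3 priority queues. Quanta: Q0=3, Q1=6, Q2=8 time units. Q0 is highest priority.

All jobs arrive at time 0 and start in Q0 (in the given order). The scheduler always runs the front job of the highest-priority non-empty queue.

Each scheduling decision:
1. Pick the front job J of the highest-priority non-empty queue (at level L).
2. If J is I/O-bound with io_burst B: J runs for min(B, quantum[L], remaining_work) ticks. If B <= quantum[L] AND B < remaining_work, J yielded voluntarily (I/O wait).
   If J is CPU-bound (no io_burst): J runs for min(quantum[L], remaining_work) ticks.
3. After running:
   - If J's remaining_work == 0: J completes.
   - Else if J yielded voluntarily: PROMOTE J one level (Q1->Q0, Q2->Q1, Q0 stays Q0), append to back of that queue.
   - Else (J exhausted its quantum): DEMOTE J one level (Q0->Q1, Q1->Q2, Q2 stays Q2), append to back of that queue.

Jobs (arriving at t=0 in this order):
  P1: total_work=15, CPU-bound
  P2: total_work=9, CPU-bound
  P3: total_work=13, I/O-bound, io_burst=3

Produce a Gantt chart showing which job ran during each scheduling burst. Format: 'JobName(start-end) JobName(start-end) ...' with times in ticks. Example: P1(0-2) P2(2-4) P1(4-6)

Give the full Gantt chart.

t=0-3: P1@Q0 runs 3, rem=12, quantum used, demote→Q1. Q0=[P2,P3] Q1=[P1] Q2=[]
t=3-6: P2@Q0 runs 3, rem=6, quantum used, demote→Q1. Q0=[P3] Q1=[P1,P2] Q2=[]
t=6-9: P3@Q0 runs 3, rem=10, I/O yield, promote→Q0. Q0=[P3] Q1=[P1,P2] Q2=[]
t=9-12: P3@Q0 runs 3, rem=7, I/O yield, promote→Q0. Q0=[P3] Q1=[P1,P2] Q2=[]
t=12-15: P3@Q0 runs 3, rem=4, I/O yield, promote→Q0. Q0=[P3] Q1=[P1,P2] Q2=[]
t=15-18: P3@Q0 runs 3, rem=1, I/O yield, promote→Q0. Q0=[P3] Q1=[P1,P2] Q2=[]
t=18-19: P3@Q0 runs 1, rem=0, completes. Q0=[] Q1=[P1,P2] Q2=[]
t=19-25: P1@Q1 runs 6, rem=6, quantum used, demote→Q2. Q0=[] Q1=[P2] Q2=[P1]
t=25-31: P2@Q1 runs 6, rem=0, completes. Q0=[] Q1=[] Q2=[P1]
t=31-37: P1@Q2 runs 6, rem=0, completes. Q0=[] Q1=[] Q2=[]

Answer: P1(0-3) P2(3-6) P3(6-9) P3(9-12) P3(12-15) P3(15-18) P3(18-19) P1(19-25) P2(25-31) P1(31-37)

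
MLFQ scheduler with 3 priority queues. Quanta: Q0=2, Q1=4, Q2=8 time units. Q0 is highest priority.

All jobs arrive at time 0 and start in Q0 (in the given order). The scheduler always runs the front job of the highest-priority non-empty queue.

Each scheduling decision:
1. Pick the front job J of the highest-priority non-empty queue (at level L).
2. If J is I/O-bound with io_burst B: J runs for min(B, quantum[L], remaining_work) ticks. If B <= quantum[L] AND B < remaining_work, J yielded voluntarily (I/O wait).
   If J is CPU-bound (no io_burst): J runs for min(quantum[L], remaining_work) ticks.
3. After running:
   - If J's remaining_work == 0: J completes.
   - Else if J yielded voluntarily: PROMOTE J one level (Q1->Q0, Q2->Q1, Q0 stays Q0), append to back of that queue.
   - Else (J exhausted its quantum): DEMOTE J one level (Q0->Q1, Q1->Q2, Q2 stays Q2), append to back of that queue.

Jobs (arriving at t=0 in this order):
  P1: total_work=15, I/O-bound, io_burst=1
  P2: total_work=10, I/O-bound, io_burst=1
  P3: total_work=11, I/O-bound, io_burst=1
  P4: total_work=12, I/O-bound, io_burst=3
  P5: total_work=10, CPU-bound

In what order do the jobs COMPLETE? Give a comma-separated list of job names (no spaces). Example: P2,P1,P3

t=0-1: P1@Q0 runs 1, rem=14, I/O yield, promote→Q0. Q0=[P2,P3,P4,P5,P1] Q1=[] Q2=[]
t=1-2: P2@Q0 runs 1, rem=9, I/O yield, promote→Q0. Q0=[P3,P4,P5,P1,P2] Q1=[] Q2=[]
t=2-3: P3@Q0 runs 1, rem=10, I/O yield, promote→Q0. Q0=[P4,P5,P1,P2,P3] Q1=[] Q2=[]
t=3-5: P4@Q0 runs 2, rem=10, quantum used, demote→Q1. Q0=[P5,P1,P2,P3] Q1=[P4] Q2=[]
t=5-7: P5@Q0 runs 2, rem=8, quantum used, demote→Q1. Q0=[P1,P2,P3] Q1=[P4,P5] Q2=[]
t=7-8: P1@Q0 runs 1, rem=13, I/O yield, promote→Q0. Q0=[P2,P3,P1] Q1=[P4,P5] Q2=[]
t=8-9: P2@Q0 runs 1, rem=8, I/O yield, promote→Q0. Q0=[P3,P1,P2] Q1=[P4,P5] Q2=[]
t=9-10: P3@Q0 runs 1, rem=9, I/O yield, promote→Q0. Q0=[P1,P2,P3] Q1=[P4,P5] Q2=[]
t=10-11: P1@Q0 runs 1, rem=12, I/O yield, promote→Q0. Q0=[P2,P3,P1] Q1=[P4,P5] Q2=[]
t=11-12: P2@Q0 runs 1, rem=7, I/O yield, promote→Q0. Q0=[P3,P1,P2] Q1=[P4,P5] Q2=[]
t=12-13: P3@Q0 runs 1, rem=8, I/O yield, promote→Q0. Q0=[P1,P2,P3] Q1=[P4,P5] Q2=[]
t=13-14: P1@Q0 runs 1, rem=11, I/O yield, promote→Q0. Q0=[P2,P3,P1] Q1=[P4,P5] Q2=[]
t=14-15: P2@Q0 runs 1, rem=6, I/O yield, promote→Q0. Q0=[P3,P1,P2] Q1=[P4,P5] Q2=[]
t=15-16: P3@Q0 runs 1, rem=7, I/O yield, promote→Q0. Q0=[P1,P2,P3] Q1=[P4,P5] Q2=[]
t=16-17: P1@Q0 runs 1, rem=10, I/O yield, promote→Q0. Q0=[P2,P3,P1] Q1=[P4,P5] Q2=[]
t=17-18: P2@Q0 runs 1, rem=5, I/O yield, promote→Q0. Q0=[P3,P1,P2] Q1=[P4,P5] Q2=[]
t=18-19: P3@Q0 runs 1, rem=6, I/O yield, promote→Q0. Q0=[P1,P2,P3] Q1=[P4,P5] Q2=[]
t=19-20: P1@Q0 runs 1, rem=9, I/O yield, promote→Q0. Q0=[P2,P3,P1] Q1=[P4,P5] Q2=[]
t=20-21: P2@Q0 runs 1, rem=4, I/O yield, promote→Q0. Q0=[P3,P1,P2] Q1=[P4,P5] Q2=[]
t=21-22: P3@Q0 runs 1, rem=5, I/O yield, promote→Q0. Q0=[P1,P2,P3] Q1=[P4,P5] Q2=[]
t=22-23: P1@Q0 runs 1, rem=8, I/O yield, promote→Q0. Q0=[P2,P3,P1] Q1=[P4,P5] Q2=[]
t=23-24: P2@Q0 runs 1, rem=3, I/O yield, promote→Q0. Q0=[P3,P1,P2] Q1=[P4,P5] Q2=[]
t=24-25: P3@Q0 runs 1, rem=4, I/O yield, promote→Q0. Q0=[P1,P2,P3] Q1=[P4,P5] Q2=[]
t=25-26: P1@Q0 runs 1, rem=7, I/O yield, promote→Q0. Q0=[P2,P3,P1] Q1=[P4,P5] Q2=[]
t=26-27: P2@Q0 runs 1, rem=2, I/O yield, promote→Q0. Q0=[P3,P1,P2] Q1=[P4,P5] Q2=[]
t=27-28: P3@Q0 runs 1, rem=3, I/O yield, promote→Q0. Q0=[P1,P2,P3] Q1=[P4,P5] Q2=[]
t=28-29: P1@Q0 runs 1, rem=6, I/O yield, promote→Q0. Q0=[P2,P3,P1] Q1=[P4,P5] Q2=[]
t=29-30: P2@Q0 runs 1, rem=1, I/O yield, promote→Q0. Q0=[P3,P1,P2] Q1=[P4,P5] Q2=[]
t=30-31: P3@Q0 runs 1, rem=2, I/O yield, promote→Q0. Q0=[P1,P2,P3] Q1=[P4,P5] Q2=[]
t=31-32: P1@Q0 runs 1, rem=5, I/O yield, promote→Q0. Q0=[P2,P3,P1] Q1=[P4,P5] Q2=[]
t=32-33: P2@Q0 runs 1, rem=0, completes. Q0=[P3,P1] Q1=[P4,P5] Q2=[]
t=33-34: P3@Q0 runs 1, rem=1, I/O yield, promote→Q0. Q0=[P1,P3] Q1=[P4,P5] Q2=[]
t=34-35: P1@Q0 runs 1, rem=4, I/O yield, promote→Q0. Q0=[P3,P1] Q1=[P4,P5] Q2=[]
t=35-36: P3@Q0 runs 1, rem=0, completes. Q0=[P1] Q1=[P4,P5] Q2=[]
t=36-37: P1@Q0 runs 1, rem=3, I/O yield, promote→Q0. Q0=[P1] Q1=[P4,P5] Q2=[]
t=37-38: P1@Q0 runs 1, rem=2, I/O yield, promote→Q0. Q0=[P1] Q1=[P4,P5] Q2=[]
t=38-39: P1@Q0 runs 1, rem=1, I/O yield, promote→Q0. Q0=[P1] Q1=[P4,P5] Q2=[]
t=39-40: P1@Q0 runs 1, rem=0, completes. Q0=[] Q1=[P4,P5] Q2=[]
t=40-43: P4@Q1 runs 3, rem=7, I/O yield, promote→Q0. Q0=[P4] Q1=[P5] Q2=[]
t=43-45: P4@Q0 runs 2, rem=5, quantum used, demote→Q1. Q0=[] Q1=[P5,P4] Q2=[]
t=45-49: P5@Q1 runs 4, rem=4, quantum used, demote→Q2. Q0=[] Q1=[P4] Q2=[P5]
t=49-52: P4@Q1 runs 3, rem=2, I/O yield, promote→Q0. Q0=[P4] Q1=[] Q2=[P5]
t=52-54: P4@Q0 runs 2, rem=0, completes. Q0=[] Q1=[] Q2=[P5]
t=54-58: P5@Q2 runs 4, rem=0, completes. Q0=[] Q1=[] Q2=[]

Answer: P2,P3,P1,P4,P5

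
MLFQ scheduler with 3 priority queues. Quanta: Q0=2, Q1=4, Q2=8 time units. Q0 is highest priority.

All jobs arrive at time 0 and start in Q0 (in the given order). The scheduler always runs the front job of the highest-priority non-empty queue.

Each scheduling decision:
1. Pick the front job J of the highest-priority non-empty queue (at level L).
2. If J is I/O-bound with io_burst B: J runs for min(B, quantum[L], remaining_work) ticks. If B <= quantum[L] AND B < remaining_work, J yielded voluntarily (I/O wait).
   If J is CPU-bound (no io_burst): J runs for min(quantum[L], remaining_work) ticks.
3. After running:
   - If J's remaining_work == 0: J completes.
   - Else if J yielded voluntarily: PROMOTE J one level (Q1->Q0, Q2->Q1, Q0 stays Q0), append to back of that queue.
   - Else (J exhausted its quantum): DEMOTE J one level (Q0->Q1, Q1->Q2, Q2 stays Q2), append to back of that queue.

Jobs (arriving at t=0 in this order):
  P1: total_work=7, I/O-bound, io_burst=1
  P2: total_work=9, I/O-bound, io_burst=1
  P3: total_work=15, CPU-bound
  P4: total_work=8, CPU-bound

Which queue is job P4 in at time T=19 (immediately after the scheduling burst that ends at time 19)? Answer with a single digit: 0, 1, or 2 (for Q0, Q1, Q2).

Answer: 1

Derivation:
t=0-1: P1@Q0 runs 1, rem=6, I/O yield, promote→Q0. Q0=[P2,P3,P4,P1] Q1=[] Q2=[]
t=1-2: P2@Q0 runs 1, rem=8, I/O yield, promote→Q0. Q0=[P3,P4,P1,P2] Q1=[] Q2=[]
t=2-4: P3@Q0 runs 2, rem=13, quantum used, demote→Q1. Q0=[P4,P1,P2] Q1=[P3] Q2=[]
t=4-6: P4@Q0 runs 2, rem=6, quantum used, demote→Q1. Q0=[P1,P2] Q1=[P3,P4] Q2=[]
t=6-7: P1@Q0 runs 1, rem=5, I/O yield, promote→Q0. Q0=[P2,P1] Q1=[P3,P4] Q2=[]
t=7-8: P2@Q0 runs 1, rem=7, I/O yield, promote→Q0. Q0=[P1,P2] Q1=[P3,P4] Q2=[]
t=8-9: P1@Q0 runs 1, rem=4, I/O yield, promote→Q0. Q0=[P2,P1] Q1=[P3,P4] Q2=[]
t=9-10: P2@Q0 runs 1, rem=6, I/O yield, promote→Q0. Q0=[P1,P2] Q1=[P3,P4] Q2=[]
t=10-11: P1@Q0 runs 1, rem=3, I/O yield, promote→Q0. Q0=[P2,P1] Q1=[P3,P4] Q2=[]
t=11-12: P2@Q0 runs 1, rem=5, I/O yield, promote→Q0. Q0=[P1,P2] Q1=[P3,P4] Q2=[]
t=12-13: P1@Q0 runs 1, rem=2, I/O yield, promote→Q0. Q0=[P2,P1] Q1=[P3,P4] Q2=[]
t=13-14: P2@Q0 runs 1, rem=4, I/O yield, promote→Q0. Q0=[P1,P2] Q1=[P3,P4] Q2=[]
t=14-15: P1@Q0 runs 1, rem=1, I/O yield, promote→Q0. Q0=[P2,P1] Q1=[P3,P4] Q2=[]
t=15-16: P2@Q0 runs 1, rem=3, I/O yield, promote→Q0. Q0=[P1,P2] Q1=[P3,P4] Q2=[]
t=16-17: P1@Q0 runs 1, rem=0, completes. Q0=[P2] Q1=[P3,P4] Q2=[]
t=17-18: P2@Q0 runs 1, rem=2, I/O yield, promote→Q0. Q0=[P2] Q1=[P3,P4] Q2=[]
t=18-19: P2@Q0 runs 1, rem=1, I/O yield, promote→Q0. Q0=[P2] Q1=[P3,P4] Q2=[]
t=19-20: P2@Q0 runs 1, rem=0, completes. Q0=[] Q1=[P3,P4] Q2=[]
t=20-24: P3@Q1 runs 4, rem=9, quantum used, demote→Q2. Q0=[] Q1=[P4] Q2=[P3]
t=24-28: P4@Q1 runs 4, rem=2, quantum used, demote→Q2. Q0=[] Q1=[] Q2=[P3,P4]
t=28-36: P3@Q2 runs 8, rem=1, quantum used, demote→Q2. Q0=[] Q1=[] Q2=[P4,P3]
t=36-38: P4@Q2 runs 2, rem=0, completes. Q0=[] Q1=[] Q2=[P3]
t=38-39: P3@Q2 runs 1, rem=0, completes. Q0=[] Q1=[] Q2=[]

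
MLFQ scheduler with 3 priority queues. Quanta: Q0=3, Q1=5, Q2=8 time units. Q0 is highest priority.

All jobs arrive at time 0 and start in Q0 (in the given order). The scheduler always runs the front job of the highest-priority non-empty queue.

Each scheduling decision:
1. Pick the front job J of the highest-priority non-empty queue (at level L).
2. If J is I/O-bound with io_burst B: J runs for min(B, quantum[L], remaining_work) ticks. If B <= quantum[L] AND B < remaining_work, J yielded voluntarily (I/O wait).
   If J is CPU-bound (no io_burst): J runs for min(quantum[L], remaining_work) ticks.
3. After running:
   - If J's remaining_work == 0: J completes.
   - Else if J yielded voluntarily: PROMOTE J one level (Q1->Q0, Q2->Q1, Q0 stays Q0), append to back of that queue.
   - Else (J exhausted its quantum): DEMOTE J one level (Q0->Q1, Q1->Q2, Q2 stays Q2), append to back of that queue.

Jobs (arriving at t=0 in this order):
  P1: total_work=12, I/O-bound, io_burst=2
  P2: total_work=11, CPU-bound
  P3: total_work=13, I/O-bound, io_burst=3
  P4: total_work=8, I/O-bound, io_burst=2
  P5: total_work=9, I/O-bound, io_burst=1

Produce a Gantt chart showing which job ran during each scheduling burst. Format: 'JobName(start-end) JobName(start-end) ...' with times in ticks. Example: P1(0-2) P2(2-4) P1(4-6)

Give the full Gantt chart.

t=0-2: P1@Q0 runs 2, rem=10, I/O yield, promote→Q0. Q0=[P2,P3,P4,P5,P1] Q1=[] Q2=[]
t=2-5: P2@Q0 runs 3, rem=8, quantum used, demote→Q1. Q0=[P3,P4,P5,P1] Q1=[P2] Q2=[]
t=5-8: P3@Q0 runs 3, rem=10, I/O yield, promote→Q0. Q0=[P4,P5,P1,P3] Q1=[P2] Q2=[]
t=8-10: P4@Q0 runs 2, rem=6, I/O yield, promote→Q0. Q0=[P5,P1,P3,P4] Q1=[P2] Q2=[]
t=10-11: P5@Q0 runs 1, rem=8, I/O yield, promote→Q0. Q0=[P1,P3,P4,P5] Q1=[P2] Q2=[]
t=11-13: P1@Q0 runs 2, rem=8, I/O yield, promote→Q0. Q0=[P3,P4,P5,P1] Q1=[P2] Q2=[]
t=13-16: P3@Q0 runs 3, rem=7, I/O yield, promote→Q0. Q0=[P4,P5,P1,P3] Q1=[P2] Q2=[]
t=16-18: P4@Q0 runs 2, rem=4, I/O yield, promote→Q0. Q0=[P5,P1,P3,P4] Q1=[P2] Q2=[]
t=18-19: P5@Q0 runs 1, rem=7, I/O yield, promote→Q0. Q0=[P1,P3,P4,P5] Q1=[P2] Q2=[]
t=19-21: P1@Q0 runs 2, rem=6, I/O yield, promote→Q0. Q0=[P3,P4,P5,P1] Q1=[P2] Q2=[]
t=21-24: P3@Q0 runs 3, rem=4, I/O yield, promote→Q0. Q0=[P4,P5,P1,P3] Q1=[P2] Q2=[]
t=24-26: P4@Q0 runs 2, rem=2, I/O yield, promote→Q0. Q0=[P5,P1,P3,P4] Q1=[P2] Q2=[]
t=26-27: P5@Q0 runs 1, rem=6, I/O yield, promote→Q0. Q0=[P1,P3,P4,P5] Q1=[P2] Q2=[]
t=27-29: P1@Q0 runs 2, rem=4, I/O yield, promote→Q0. Q0=[P3,P4,P5,P1] Q1=[P2] Q2=[]
t=29-32: P3@Q0 runs 3, rem=1, I/O yield, promote→Q0. Q0=[P4,P5,P1,P3] Q1=[P2] Q2=[]
t=32-34: P4@Q0 runs 2, rem=0, completes. Q0=[P5,P1,P3] Q1=[P2] Q2=[]
t=34-35: P5@Q0 runs 1, rem=5, I/O yield, promote→Q0. Q0=[P1,P3,P5] Q1=[P2] Q2=[]
t=35-37: P1@Q0 runs 2, rem=2, I/O yield, promote→Q0. Q0=[P3,P5,P1] Q1=[P2] Q2=[]
t=37-38: P3@Q0 runs 1, rem=0, completes. Q0=[P5,P1] Q1=[P2] Q2=[]
t=38-39: P5@Q0 runs 1, rem=4, I/O yield, promote→Q0. Q0=[P1,P5] Q1=[P2] Q2=[]
t=39-41: P1@Q0 runs 2, rem=0, completes. Q0=[P5] Q1=[P2] Q2=[]
t=41-42: P5@Q0 runs 1, rem=3, I/O yield, promote→Q0. Q0=[P5] Q1=[P2] Q2=[]
t=42-43: P5@Q0 runs 1, rem=2, I/O yield, promote→Q0. Q0=[P5] Q1=[P2] Q2=[]
t=43-44: P5@Q0 runs 1, rem=1, I/O yield, promote→Q0. Q0=[P5] Q1=[P2] Q2=[]
t=44-45: P5@Q0 runs 1, rem=0, completes. Q0=[] Q1=[P2] Q2=[]
t=45-50: P2@Q1 runs 5, rem=3, quantum used, demote→Q2. Q0=[] Q1=[] Q2=[P2]
t=50-53: P2@Q2 runs 3, rem=0, completes. Q0=[] Q1=[] Q2=[]

Answer: P1(0-2) P2(2-5) P3(5-8) P4(8-10) P5(10-11) P1(11-13) P3(13-16) P4(16-18) P5(18-19) P1(19-21) P3(21-24) P4(24-26) P5(26-27) P1(27-29) P3(29-32) P4(32-34) P5(34-35) P1(35-37) P3(37-38) P5(38-39) P1(39-41) P5(41-42) P5(42-43) P5(43-44) P5(44-45) P2(45-50) P2(50-53)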